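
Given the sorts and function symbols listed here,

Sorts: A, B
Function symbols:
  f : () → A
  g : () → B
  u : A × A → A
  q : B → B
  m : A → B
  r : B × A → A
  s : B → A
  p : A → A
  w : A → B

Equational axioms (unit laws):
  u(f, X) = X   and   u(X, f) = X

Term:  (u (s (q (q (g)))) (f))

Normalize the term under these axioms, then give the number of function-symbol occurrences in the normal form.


1. (u (s (q (q (g)))) (f))  →  (s (q (q (g))))
normal form: (s (q (q (g))))

size = 4


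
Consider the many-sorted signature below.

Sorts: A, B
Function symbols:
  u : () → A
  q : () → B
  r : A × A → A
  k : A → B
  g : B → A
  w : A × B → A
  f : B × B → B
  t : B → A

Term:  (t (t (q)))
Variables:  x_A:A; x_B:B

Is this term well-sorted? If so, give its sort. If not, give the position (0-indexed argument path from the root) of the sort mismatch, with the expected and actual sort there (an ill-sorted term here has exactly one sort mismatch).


ill-sorted at position [0]: expected B, got A

    (q) : B
  (t (q)) : A
(t (t (q))) : ✗ arg 0 at [0] has sort A, expected B


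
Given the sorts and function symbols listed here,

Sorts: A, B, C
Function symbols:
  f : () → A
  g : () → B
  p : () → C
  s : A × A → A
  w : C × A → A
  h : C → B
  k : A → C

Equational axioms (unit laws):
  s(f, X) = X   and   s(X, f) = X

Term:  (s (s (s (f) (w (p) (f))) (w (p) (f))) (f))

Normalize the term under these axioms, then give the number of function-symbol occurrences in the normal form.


size = 7

1. (s (s (s (f) (w (p) (f))) (w (p) (f))) (f))  →  (s (s (f) (w (p) (f))) (w (p) (f)))
2. (s (s (f) (w (p) (f))) (w (p) (f)))  →  (s (w (p) (f)) (w (p) (f)))
normal form: (s (w (p) (f)) (w (p) (f)))


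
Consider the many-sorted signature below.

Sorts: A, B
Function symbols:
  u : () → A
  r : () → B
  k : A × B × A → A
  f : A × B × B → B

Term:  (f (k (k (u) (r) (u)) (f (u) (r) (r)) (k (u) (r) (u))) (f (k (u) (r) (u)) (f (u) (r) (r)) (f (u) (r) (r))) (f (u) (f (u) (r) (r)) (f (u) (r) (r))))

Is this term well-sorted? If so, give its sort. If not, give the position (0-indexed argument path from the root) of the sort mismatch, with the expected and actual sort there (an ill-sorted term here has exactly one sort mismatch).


well-sorted; sort = B

      (u) : A
      (r) : B
      (u) : A
    (k (u) (r) (u)) : A
      (u) : A
      (r) : B
      (r) : B
    (f (u) (r) (r)) : B
      (u) : A
      (r) : B
      (u) : A
    (k (u) (r) (u)) : A
  (k (k (u) (r) (u)) (f (u) (r) (r)) (k (u) (r) (u))) : A
      (u) : A
      (r) : B
      (u) : A
    (k (u) (r) (u)) : A
      (u) : A
      (r) : B
      (r) : B
    (f (u) (r) (r)) : B
      (u) : A
      (r) : B
      (r) : B
    (f (u) (r) (r)) : B
  (f (k (u) (r) (u)) (f (u) (r) (r)) (f (u) (r) (r))) : B
    (u) : A
      (u) : A
      (r) : B
      (r) : B
    (f (u) (r) (r)) : B
      (u) : A
      (r) : B
      (r) : B
    (f (u) (r) (r)) : B
  (f (u) (f (u) (r) (r)) (f (u) (r) (r))) : B
(f (k (k (u) (r) (u)) (f (u) (r) (r)) (k (u) (r) (u))) (f (k (u) (r) (u)) (f (u) (r) (r)) (f (u) (r) (r))) (f (u) (f (u) (r) (r)) (f (u) (r) (r)))) : B


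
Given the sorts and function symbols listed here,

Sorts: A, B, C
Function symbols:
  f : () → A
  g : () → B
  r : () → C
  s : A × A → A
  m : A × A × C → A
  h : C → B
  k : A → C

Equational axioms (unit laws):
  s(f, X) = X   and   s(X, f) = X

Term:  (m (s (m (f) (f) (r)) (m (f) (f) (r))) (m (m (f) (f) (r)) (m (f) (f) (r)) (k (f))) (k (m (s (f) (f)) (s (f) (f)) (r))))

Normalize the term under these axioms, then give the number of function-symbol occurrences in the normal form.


1. (m (s (m (f) (f) (r)) (m (f) (f) (r))) (m (m (f) (f) (r)) (m (f) (f) (r)) (k (f))) (k (m (s (f) (f)) (s (f) (f)) (r))))  →  (m (s (m (f) (f) (r)) (m (f) (f) (r))) (m (m (f) (f) (r)) (m (f) (f) (r)) (k (f))) (k (m (f) (s (f) (f)) (r))))
2. (m (s (m (f) (f) (r)) (m (f) (f) (r))) (m (m (f) (f) (r)) (m (f) (f) (r)) (k (f))) (k (m (f) (s (f) (f)) (r))))  →  (m (s (m (f) (f) (r)) (m (f) (f) (r))) (m (m (f) (f) (r)) (m (f) (f) (r)) (k (f))) (k (m (f) (f) (r))))
normal form: (m (s (m (f) (f) (r)) (m (f) (f) (r))) (m (m (f) (f) (r)) (m (f) (f) (r)) (k (f))) (k (m (f) (f) (r))))

size = 26


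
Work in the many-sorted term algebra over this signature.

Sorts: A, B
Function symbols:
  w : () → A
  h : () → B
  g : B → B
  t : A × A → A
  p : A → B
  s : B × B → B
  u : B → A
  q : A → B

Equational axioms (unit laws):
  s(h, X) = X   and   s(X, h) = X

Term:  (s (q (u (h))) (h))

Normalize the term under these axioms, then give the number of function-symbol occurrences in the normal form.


size = 3

1. (s (q (u (h))) (h))  →  (q (u (h)))
normal form: (q (u (h)))


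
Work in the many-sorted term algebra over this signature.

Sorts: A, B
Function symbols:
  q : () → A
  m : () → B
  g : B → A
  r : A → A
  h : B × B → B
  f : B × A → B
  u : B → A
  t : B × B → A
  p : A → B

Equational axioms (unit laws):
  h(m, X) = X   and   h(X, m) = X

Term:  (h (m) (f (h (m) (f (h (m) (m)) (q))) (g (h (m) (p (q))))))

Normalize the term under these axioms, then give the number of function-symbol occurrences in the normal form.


1. (h (m) (f (h (m) (f (h (m) (m)) (q))) (g (h (m) (p (q))))))  →  (f (h (m) (f (h (m) (m)) (q))) (g (h (m) (p (q)))))
2. (f (h (m) (f (h (m) (m)) (q))) (g (h (m) (p (q)))))  →  (f (f (h (m) (m)) (q)) (g (h (m) (p (q)))))
3. (f (f (h (m) (m)) (q)) (g (h (m) (p (q)))))  →  (f (f (m) (q)) (g (h (m) (p (q)))))
4. (f (f (m) (q)) (g (h (m) (p (q)))))  →  (f (f (m) (q)) (g (p (q))))
normal form: (f (f (m) (q)) (g (p (q))))

size = 7


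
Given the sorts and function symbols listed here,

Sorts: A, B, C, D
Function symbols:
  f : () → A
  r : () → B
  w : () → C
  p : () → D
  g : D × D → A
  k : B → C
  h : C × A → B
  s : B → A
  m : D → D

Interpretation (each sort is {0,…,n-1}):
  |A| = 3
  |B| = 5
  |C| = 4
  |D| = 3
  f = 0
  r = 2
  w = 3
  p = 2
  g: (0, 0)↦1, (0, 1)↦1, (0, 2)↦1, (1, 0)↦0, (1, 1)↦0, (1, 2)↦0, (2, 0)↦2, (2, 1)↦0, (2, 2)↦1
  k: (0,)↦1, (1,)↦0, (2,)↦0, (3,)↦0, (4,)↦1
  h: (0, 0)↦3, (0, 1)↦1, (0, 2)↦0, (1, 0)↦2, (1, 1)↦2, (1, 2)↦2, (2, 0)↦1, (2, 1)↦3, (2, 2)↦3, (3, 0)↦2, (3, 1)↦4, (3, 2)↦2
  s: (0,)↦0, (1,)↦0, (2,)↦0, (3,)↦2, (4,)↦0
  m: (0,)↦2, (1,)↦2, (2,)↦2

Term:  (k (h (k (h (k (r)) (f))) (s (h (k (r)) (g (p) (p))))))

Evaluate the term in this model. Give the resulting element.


value = 0

  r = 2
  (k (r)) = k(2,) = 0
  f = 0
  (h (k (r)) (f)) = h(0, 0) = 3
  (k (h (k (r)) (f))) = k(3,) = 0
  r = 2
  (k (r)) = k(2,) = 0
  p = 2
  p = 2
  (g (p) (p)) = g(2, 2) = 1
  (h (k (r)) (g (p) (p))) = h(0, 1) = 1
  (s (h (k (r)) (g (p) (p)))) = s(1,) = 0
  (h (k (h (k (r)) (f))) (s (h (k (r)) (g (p) (p))))) = h(0, 0) = 3
  (k (h (k (h (k (r)) (f))) (s (h (k (r)) (g (p) (p)))))) = k(3,) = 0


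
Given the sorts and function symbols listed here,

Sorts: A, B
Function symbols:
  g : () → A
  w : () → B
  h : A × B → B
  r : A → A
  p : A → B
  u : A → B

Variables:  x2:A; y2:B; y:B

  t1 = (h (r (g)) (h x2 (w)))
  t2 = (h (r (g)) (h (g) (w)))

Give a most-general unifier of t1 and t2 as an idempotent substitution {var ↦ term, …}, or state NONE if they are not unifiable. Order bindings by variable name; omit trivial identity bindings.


{x2 ↦ (g)}


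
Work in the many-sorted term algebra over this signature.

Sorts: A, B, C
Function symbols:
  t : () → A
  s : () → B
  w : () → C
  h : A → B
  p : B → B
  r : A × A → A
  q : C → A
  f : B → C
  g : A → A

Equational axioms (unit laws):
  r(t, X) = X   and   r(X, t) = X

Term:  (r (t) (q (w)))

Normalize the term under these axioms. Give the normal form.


1. (r (t) (q (w)))  →  (q (w))

normal form = (q (w))


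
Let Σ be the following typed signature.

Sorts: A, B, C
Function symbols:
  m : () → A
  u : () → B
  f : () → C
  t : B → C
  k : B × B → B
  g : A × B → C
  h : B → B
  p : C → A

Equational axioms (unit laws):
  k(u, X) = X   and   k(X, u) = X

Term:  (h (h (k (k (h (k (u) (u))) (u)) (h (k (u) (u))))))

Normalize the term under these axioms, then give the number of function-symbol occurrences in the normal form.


size = 7

1. (h (h (k (k (h (k (u) (u))) (u)) (h (k (u) (u))))))  →  (h (h (k (h (k (u) (u))) (h (k (u) (u))))))
2. (h (h (k (h (k (u) (u))) (h (k (u) (u))))))  →  (h (h (k (h (u)) (h (k (u) (u))))))
3. (h (h (k (h (u)) (h (k (u) (u))))))  →  (h (h (k (h (u)) (h (u)))))
normal form: (h (h (k (h (u)) (h (u)))))


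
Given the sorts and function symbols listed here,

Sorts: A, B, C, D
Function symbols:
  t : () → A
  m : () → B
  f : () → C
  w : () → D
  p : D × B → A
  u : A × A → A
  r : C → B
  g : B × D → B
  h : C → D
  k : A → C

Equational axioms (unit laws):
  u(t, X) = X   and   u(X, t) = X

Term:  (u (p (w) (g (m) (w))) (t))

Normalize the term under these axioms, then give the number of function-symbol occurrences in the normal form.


1. (u (p (w) (g (m) (w))) (t))  →  (p (w) (g (m) (w)))
normal form: (p (w) (g (m) (w)))

size = 5


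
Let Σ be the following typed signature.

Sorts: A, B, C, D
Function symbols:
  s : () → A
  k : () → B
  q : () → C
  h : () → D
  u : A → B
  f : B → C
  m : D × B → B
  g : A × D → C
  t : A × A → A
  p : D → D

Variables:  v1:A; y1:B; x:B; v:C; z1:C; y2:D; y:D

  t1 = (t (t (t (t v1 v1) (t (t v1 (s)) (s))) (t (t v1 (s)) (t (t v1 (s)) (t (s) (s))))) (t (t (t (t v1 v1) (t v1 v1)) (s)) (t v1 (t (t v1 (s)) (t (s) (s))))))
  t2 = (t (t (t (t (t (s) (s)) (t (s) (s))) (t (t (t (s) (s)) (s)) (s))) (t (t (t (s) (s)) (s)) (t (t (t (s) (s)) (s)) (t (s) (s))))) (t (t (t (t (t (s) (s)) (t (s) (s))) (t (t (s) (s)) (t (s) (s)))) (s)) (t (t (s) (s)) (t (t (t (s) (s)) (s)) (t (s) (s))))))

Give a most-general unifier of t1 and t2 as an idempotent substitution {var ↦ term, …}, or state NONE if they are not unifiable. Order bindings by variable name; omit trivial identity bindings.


{v1 ↦ (t (s) (s))}


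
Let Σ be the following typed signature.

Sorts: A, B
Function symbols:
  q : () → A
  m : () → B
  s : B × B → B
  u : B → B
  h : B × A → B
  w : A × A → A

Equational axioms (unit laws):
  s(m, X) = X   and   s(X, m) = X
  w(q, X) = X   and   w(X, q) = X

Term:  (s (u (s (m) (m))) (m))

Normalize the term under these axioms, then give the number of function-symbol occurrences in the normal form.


size = 2

1. (s (u (s (m) (m))) (m))  →  (u (s (m) (m)))
2. (u (s (m) (m)))  →  (u (m))
normal form: (u (m))


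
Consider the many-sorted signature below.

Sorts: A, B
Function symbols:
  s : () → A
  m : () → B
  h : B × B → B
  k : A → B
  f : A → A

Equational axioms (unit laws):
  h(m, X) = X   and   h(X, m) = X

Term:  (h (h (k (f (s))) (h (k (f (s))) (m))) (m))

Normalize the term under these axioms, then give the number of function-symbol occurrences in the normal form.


size = 7

1. (h (h (k (f (s))) (h (k (f (s))) (m))) (m))  →  (h (k (f (s))) (h (k (f (s))) (m)))
2. (h (k (f (s))) (h (k (f (s))) (m)))  →  (h (k (f (s))) (k (f (s))))
normal form: (h (k (f (s))) (k (f (s))))


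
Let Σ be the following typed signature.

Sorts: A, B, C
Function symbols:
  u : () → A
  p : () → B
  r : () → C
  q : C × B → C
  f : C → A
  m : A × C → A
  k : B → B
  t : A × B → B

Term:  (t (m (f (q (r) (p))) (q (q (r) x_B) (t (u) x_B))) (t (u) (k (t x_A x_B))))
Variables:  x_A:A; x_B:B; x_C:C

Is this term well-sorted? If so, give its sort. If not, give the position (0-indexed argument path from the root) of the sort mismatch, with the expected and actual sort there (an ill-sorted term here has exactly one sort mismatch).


        (r) : C
        (p) : B
      (q (r) (p)) : C
    (f (q (r) (p))) : A
        (r) : C
        x_B : B
      (q (r) x_B) : C
        (u) : A
        x_B : B
      (t (u) x_B) : B
    (q (q (r) x_B) (t (u) x_B)) : C
  (m (f (q (r) (p))) (q (q (r) x_B) (t (u) x_B))) : A
    (u) : A
        x_A : A
        x_B : B
      (t x_A x_B) : B
    (k (t x_A x_B)) : B
  (t (u) (k (t x_A x_B))) : B
(t (m (f (q (r) (p))) (q (q (r) x_B) (t (u) x_B))) (t (u) (k (t x_A x_B)))) : B

well-sorted; sort = B


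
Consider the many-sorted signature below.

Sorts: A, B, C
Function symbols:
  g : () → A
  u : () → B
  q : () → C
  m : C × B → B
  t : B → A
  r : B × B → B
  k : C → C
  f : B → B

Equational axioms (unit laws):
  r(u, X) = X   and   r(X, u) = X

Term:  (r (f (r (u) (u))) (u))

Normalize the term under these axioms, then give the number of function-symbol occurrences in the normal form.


1. (r (f (r (u) (u))) (u))  →  (f (r (u) (u)))
2. (f (r (u) (u)))  →  (f (u))
normal form: (f (u))

size = 2


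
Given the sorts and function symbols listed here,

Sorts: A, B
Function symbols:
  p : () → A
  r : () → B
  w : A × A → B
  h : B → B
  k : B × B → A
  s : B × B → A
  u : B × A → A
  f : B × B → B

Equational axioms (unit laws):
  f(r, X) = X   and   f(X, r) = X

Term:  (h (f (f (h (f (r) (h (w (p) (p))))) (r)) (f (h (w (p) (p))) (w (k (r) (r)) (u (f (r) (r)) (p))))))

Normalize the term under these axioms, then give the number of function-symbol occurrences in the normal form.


1. (h (f (f (h (f (r) (h (w (p) (p))))) (r)) (f (h (w (p) (p))) (w (k (r) (r)) (u (f (r) (r)) (p))))))  →  (h (f (h (f (r) (h (w (p) (p))))) (f (h (w (p) (p))) (w (k (r) (r)) (u (f (r) (r)) (p))))))
2. (h (f (h (f (r) (h (w (p) (p))))) (f (h (w (p) (p))) (w (k (r) (r)) (u (f (r) (r)) (p))))))  →  (h (f (h (h (w (p) (p)))) (f (h (w (p) (p))) (w (k (r) (r)) (u (f (r) (r)) (p))))))
3. (h (f (h (h (w (p) (p)))) (f (h (w (p) (p))) (w (k (r) (r)) (u (f (r) (r)) (p))))))  →  (h (f (h (h (w (p) (p)))) (f (h (w (p) (p))) (w (k (r) (r)) (u (r) (p))))))
normal form: (h (f (h (h (w (p) (p)))) (f (h (w (p) (p))) (w (k (r) (r)) (u (r) (p))))))

size = 19


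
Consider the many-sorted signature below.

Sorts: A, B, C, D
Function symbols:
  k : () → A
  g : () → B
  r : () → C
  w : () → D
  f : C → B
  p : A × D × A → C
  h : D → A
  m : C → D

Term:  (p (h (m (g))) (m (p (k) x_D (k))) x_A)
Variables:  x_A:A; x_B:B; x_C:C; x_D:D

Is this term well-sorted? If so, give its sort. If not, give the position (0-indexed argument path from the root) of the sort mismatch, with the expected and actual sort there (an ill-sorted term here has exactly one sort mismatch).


ill-sorted at position [0, 0, 0]: expected C, got B

      (g) : B
    (m (g)) : ✗ arg 0 at [0, 0, 0] has sort B, expected C
      (k) : A
      x_D : D
      (k) : A
    (p (k) x_D (k)) : C
  (m (p (k) x_D (k))) : D
  x_A : A


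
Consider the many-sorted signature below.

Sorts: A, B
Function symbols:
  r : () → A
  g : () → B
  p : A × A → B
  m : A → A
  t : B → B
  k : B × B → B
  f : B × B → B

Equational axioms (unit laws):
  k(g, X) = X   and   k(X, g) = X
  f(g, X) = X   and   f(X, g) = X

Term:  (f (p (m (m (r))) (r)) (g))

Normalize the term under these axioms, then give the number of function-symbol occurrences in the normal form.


1. (f (p (m (m (r))) (r)) (g))  →  (p (m (m (r))) (r))
normal form: (p (m (m (r))) (r))

size = 5


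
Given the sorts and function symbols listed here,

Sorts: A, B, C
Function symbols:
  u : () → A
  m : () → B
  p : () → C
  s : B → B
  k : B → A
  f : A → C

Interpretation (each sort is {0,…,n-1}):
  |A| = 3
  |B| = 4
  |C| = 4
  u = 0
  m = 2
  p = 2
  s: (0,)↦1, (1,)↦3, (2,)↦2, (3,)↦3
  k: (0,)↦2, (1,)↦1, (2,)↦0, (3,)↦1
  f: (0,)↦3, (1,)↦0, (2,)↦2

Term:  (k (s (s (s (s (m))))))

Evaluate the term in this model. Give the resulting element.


value = 0

  m = 2
  (s (m)) = s(2,) = 2
  (s (s (m))) = s(2,) = 2
  (s (s (s (m)))) = s(2,) = 2
  (s (s (s (s (m))))) = s(2,) = 2
  (k (s (s (s (s (m)))))) = k(2,) = 0


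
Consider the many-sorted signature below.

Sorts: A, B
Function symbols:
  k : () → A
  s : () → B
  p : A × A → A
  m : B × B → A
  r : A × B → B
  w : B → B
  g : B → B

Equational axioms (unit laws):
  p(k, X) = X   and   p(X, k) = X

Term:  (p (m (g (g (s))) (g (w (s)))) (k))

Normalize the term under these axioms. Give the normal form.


1. (p (m (g (g (s))) (g (w (s)))) (k))  →  (m (g (g (s))) (g (w (s))))

normal form = (m (g (g (s))) (g (w (s))))


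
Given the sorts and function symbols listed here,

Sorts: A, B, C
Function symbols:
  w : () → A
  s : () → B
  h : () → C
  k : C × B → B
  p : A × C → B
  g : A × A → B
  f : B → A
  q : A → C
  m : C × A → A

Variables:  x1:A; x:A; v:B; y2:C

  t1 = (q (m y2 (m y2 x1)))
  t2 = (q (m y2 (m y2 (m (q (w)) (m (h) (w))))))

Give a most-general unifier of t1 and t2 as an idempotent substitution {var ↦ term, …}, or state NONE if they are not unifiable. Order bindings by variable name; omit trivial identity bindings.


{x1 ↦ (m (q (w)) (m (h) (w)))}


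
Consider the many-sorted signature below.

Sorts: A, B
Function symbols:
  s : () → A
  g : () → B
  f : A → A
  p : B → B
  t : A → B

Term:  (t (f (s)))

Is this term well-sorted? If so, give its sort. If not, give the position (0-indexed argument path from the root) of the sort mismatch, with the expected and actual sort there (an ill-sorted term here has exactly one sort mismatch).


well-sorted; sort = B

    (s) : A
  (f (s)) : A
(t (f (s))) : B


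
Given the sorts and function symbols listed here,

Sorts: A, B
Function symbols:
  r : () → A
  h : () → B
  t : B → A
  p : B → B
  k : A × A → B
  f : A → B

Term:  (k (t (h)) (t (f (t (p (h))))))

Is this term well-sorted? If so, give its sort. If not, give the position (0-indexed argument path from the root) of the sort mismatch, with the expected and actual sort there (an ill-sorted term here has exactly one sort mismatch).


well-sorted; sort = B

    (h) : B
  (t (h)) : A
          (h) : B
        (p (h)) : B
      (t (p (h))) : A
    (f (t (p (h)))) : B
  (t (f (t (p (h))))) : A
(k (t (h)) (t (f (t (p (h)))))) : B


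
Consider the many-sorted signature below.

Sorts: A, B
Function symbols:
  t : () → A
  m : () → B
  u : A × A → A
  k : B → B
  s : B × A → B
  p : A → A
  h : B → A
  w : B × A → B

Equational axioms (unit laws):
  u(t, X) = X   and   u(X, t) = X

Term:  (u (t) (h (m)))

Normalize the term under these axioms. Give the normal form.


1. (u (t) (h (m)))  →  (h (m))

normal form = (h (m))


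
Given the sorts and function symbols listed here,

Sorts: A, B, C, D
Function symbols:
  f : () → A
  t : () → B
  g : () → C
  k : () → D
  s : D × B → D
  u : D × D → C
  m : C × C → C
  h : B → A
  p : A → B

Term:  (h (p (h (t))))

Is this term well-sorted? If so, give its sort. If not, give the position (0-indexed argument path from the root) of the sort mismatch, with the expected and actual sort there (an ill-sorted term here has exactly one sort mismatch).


      (t) : B
    (h (t)) : A
  (p (h (t))) : B
(h (p (h (t)))) : A

well-sorted; sort = A


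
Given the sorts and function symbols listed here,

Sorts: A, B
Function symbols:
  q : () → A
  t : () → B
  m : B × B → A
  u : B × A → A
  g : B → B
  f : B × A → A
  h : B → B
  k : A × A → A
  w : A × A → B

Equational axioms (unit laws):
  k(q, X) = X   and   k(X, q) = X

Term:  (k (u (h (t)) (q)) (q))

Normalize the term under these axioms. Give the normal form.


1. (k (u (h (t)) (q)) (q))  →  (u (h (t)) (q))

normal form = (u (h (t)) (q))


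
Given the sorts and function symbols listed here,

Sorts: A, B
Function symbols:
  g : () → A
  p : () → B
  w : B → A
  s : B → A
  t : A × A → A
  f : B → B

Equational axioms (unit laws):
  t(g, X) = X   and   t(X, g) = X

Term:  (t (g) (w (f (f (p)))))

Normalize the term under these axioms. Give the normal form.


1. (t (g) (w (f (f (p)))))  →  (w (f (f (p))))

normal form = (w (f (f (p))))


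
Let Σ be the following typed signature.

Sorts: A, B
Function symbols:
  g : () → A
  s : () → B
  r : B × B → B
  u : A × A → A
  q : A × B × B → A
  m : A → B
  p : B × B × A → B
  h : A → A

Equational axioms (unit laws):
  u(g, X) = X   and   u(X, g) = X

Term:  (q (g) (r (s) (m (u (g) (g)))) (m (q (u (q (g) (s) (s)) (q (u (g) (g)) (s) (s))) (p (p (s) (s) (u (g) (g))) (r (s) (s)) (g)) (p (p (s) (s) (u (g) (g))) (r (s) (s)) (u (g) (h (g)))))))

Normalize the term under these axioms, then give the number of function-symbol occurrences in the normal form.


1. (q (g) (r (s) (m (u (g) (g)))) (m (q (u (q (g) (s) (s)) (q (u (g) (g)) (s) (s))) (p (p (s) (s) (u (g) (g))) (r (s) (s)) (g)) (p (p (s) (s) (u (g) (g))) (r (s) (s)) (u (g) (h (g)))))))  →  (q (g) (r (s) (m (g))) (m (q (u (q (g) (s) (s)) (q (u (g) (g)) (s) (s))) (p (p (s) (s) (u (g) (g))) (r (s) (s)) (g)) (p (p (s) (s) (u (g) (g))) (r (s) (s)) (u (g) (h (g)))))))
2. (q (g) (r (s) (m (g))) (m (q (u (q (g) (s) (s)) (q (u (g) (g)) (s) (s))) (p (p (s) (s) (u (g) (g))) (r (s) (s)) (g)) (p (p (s) (s) (u (g) (g))) (r (s) (s)) (u (g) (h (g)))))))  →  (q (g) (r (s) (m (g))) (m (q (u (q (g) (s) (s)) (q (g) (s) (s))) (p (p (s) (s) (u (g) (g))) (r (s) (s)) (g)) (p (p (s) (s) (u (g) (g))) (r (s) (s)) (u (g) (h (g)))))))
3. (q (g) (r (s) (m (g))) (m (q (u (q (g) (s) (s)) (q (g) (s) (s))) (p (p (s) (s) (u (g) (g))) (r (s) (s)) (g)) (p (p (s) (s) (u (g) (g))) (r (s) (s)) (u (g) (h (g)))))))  →  (q (g) (r (s) (m (g))) (m (q (u (q (g) (s) (s)) (q (g) (s) (s))) (p (p (s) (s) (g)) (r (s) (s)) (g)) (p (p (s) (s) (u (g) (g))) (r (s) (s)) (u (g) (h (g)))))))
4. (q (g) (r (s) (m (g))) (m (q (u (q (g) (s) (s)) (q (g) (s) (s))) (p (p (s) (s) (g)) (r (s) (s)) (g)) (p (p (s) (s) (u (g) (g))) (r (s) (s)) (u (g) (h (g)))))))  →  (q (g) (r (s) (m (g))) (m (q (u (q (g) (s) (s)) (q (g) (s) (s))) (p (p (s) (s) (g)) (r (s) (s)) (g)) (p (p (s) (s) (g)) (r (s) (s)) (u (g) (h (g)))))))
5. (q (g) (r (s) (m (g))) (m (q (u (q (g) (s) (s)) (q (g) (s) (s))) (p (p (s) (s) (g)) (r (s) (s)) (g)) (p (p (s) (s) (g)) (r (s) (s)) (u (g) (h (g)))))))  →  (q (g) (r (s) (m (g))) (m (q (u (q (g) (s) (s)) (q (g) (s) (s))) (p (p (s) (s) (g)) (r (s) (s)) (g)) (p (p (s) (s) (g)) (r (s) (s)) (h (g))))))
normal form: (q (g) (r (s) (m (g))) (m (q (u (q (g) (s) (s)) (q (g) (s) (s))) (p (p (s) (s) (g)) (r (s) (s)) (g)) (p (p (s) (s) (g)) (r (s) (s)) (h (g))))))

size = 36


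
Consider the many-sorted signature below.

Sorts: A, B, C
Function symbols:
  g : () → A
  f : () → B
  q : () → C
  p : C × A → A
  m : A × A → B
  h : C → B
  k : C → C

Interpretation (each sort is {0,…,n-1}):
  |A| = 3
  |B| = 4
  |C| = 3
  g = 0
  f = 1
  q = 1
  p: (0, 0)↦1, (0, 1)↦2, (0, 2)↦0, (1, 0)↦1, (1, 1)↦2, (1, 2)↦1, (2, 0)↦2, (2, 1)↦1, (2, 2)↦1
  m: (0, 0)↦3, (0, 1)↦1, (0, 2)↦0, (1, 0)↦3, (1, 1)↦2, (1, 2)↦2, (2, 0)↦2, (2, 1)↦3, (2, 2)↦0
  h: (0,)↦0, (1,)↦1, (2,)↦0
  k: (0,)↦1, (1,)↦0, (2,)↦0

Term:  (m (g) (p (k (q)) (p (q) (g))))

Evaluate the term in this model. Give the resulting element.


  g = 0
  q = 1
  (k (q)) = k(1,) = 0
  q = 1
  g = 0
  (p (q) (g)) = p(1, 0) = 1
  (p (k (q)) (p (q) (g))) = p(0, 1) = 2
  (m (g) (p (k (q)) (p (q) (g)))) = m(0, 2) = 0

value = 0


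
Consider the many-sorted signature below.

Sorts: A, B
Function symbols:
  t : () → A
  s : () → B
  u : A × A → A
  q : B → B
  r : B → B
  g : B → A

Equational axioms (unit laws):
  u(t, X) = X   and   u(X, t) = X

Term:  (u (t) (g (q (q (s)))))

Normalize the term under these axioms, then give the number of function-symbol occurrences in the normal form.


size = 4

1. (u (t) (g (q (q (s)))))  →  (g (q (q (s))))
normal form: (g (q (q (s))))


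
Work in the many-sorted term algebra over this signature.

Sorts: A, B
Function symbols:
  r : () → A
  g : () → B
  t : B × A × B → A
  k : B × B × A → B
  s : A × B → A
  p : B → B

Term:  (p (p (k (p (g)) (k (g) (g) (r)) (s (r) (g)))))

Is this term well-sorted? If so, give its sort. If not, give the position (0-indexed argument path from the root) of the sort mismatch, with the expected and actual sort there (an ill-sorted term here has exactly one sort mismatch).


well-sorted; sort = B

        (g) : B
      (p (g)) : B
        (g) : B
        (g) : B
        (r) : A
      (k (g) (g) (r)) : B
        (r) : A
        (g) : B
      (s (r) (g)) : A
    (k (p (g)) (k (g) (g) (r)) (s (r) (g))) : B
  (p (k (p (g)) (k (g) (g) (r)) (s (r) (g)))) : B
(p (p (k (p (g)) (k (g) (g) (r)) (s (r) (g))))) : B


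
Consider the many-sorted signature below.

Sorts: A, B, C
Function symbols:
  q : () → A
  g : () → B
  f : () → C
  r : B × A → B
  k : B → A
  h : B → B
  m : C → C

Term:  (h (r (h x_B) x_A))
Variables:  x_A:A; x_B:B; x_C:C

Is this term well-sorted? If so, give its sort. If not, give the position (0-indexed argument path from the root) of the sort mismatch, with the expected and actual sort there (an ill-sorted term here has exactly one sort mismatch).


well-sorted; sort = B

      x_B : B
    (h x_B) : B
    x_A : A
  (r (h x_B) x_A) : B
(h (r (h x_B) x_A)) : B


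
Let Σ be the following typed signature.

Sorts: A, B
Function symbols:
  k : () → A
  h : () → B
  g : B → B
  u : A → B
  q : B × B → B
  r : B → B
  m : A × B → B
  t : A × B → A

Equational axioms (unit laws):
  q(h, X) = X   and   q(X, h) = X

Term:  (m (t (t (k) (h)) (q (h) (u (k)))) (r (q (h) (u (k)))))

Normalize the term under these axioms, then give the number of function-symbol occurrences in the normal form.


1. (m (t (t (k) (h)) (q (h) (u (k)))) (r (q (h) (u (k)))))  →  (m (t (t (k) (h)) (u (k))) (r (q (h) (u (k)))))
2. (m (t (t (k) (h)) (u (k))) (r (q (h) (u (k)))))  →  (m (t (t (k) (h)) (u (k))) (r (u (k))))
normal form: (m (t (t (k) (h)) (u (k))) (r (u (k))))

size = 10


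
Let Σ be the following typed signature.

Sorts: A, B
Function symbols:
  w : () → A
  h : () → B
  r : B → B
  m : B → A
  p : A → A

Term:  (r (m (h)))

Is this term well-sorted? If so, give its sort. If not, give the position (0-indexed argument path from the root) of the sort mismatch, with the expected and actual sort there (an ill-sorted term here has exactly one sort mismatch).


    (h) : B
  (m (h)) : A
(r (m (h))) : ✗ arg 0 at [0] has sort A, expected B

ill-sorted at position [0]: expected B, got A


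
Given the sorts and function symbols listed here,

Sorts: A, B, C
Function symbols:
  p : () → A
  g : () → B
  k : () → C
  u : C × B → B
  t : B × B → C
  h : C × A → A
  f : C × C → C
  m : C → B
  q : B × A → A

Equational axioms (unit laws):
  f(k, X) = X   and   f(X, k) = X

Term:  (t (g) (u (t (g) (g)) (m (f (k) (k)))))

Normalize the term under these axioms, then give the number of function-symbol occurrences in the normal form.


size = 8

1. (t (g) (u (t (g) (g)) (m (f (k) (k)))))  →  (t (g) (u (t (g) (g)) (m (k))))
normal form: (t (g) (u (t (g) (g)) (m (k))))


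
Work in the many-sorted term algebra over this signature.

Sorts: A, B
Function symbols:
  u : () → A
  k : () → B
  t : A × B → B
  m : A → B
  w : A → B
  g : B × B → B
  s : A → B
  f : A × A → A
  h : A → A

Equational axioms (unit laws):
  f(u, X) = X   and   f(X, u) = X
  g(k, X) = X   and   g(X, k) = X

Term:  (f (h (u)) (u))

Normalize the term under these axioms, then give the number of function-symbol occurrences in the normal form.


size = 2

1. (f (h (u)) (u))  →  (h (u))
normal form: (h (u))


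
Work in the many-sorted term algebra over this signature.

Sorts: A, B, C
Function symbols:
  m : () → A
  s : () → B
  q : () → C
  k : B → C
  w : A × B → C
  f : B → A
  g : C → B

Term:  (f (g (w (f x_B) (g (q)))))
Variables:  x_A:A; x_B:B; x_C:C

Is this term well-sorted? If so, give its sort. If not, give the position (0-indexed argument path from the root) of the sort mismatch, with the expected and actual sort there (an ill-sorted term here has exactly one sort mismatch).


        x_B : B
      (f x_B) : A
        (q) : C
      (g (q)) : B
    (w (f x_B) (g (q))) : C
  (g (w (f x_B) (g (q)))) : B
(f (g (w (f x_B) (g (q))))) : A

well-sorted; sort = A


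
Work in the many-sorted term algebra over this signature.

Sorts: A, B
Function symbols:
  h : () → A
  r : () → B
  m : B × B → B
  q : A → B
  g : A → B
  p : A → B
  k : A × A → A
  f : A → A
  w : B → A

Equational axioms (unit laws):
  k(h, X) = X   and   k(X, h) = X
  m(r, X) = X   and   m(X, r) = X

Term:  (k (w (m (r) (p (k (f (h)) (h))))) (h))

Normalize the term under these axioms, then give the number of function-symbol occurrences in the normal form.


1. (k (w (m (r) (p (k (f (h)) (h))))) (h))  →  (w (m (r) (p (k (f (h)) (h)))))
2. (w (m (r) (p (k (f (h)) (h)))))  →  (w (p (k (f (h)) (h))))
3. (w (p (k (f (h)) (h))))  →  (w (p (f (h))))
normal form: (w (p (f (h))))

size = 4


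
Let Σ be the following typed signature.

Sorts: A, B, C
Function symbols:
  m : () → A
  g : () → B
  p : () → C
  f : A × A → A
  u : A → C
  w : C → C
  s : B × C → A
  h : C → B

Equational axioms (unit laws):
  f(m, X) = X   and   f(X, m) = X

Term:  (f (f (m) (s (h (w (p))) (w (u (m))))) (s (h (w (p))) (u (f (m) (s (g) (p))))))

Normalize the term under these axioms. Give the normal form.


1. (f (f (m) (s (h (w (p))) (w (u (m))))) (s (h (w (p))) (u (f (m) (s (g) (p))))))  →  (f (s (h (w (p))) (w (u (m)))) (s (h (w (p))) (u (f (m) (s (g) (p))))))
2. (f (s (h (w (p))) (w (u (m)))) (s (h (w (p))) (u (f (m) (s (g) (p))))))  →  (f (s (h (w (p))) (w (u (m)))) (s (h (w (p))) (u (s (g) (p)))))

normal form = (f (s (h (w (p))) (w (u (m)))) (s (h (w (p))) (u (s (g) (p)))))


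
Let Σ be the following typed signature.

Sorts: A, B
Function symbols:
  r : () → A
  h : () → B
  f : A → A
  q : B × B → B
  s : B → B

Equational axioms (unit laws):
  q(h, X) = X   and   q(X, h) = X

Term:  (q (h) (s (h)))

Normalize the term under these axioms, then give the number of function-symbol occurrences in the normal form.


size = 2

1. (q (h) (s (h)))  →  (s (h))
normal form: (s (h))


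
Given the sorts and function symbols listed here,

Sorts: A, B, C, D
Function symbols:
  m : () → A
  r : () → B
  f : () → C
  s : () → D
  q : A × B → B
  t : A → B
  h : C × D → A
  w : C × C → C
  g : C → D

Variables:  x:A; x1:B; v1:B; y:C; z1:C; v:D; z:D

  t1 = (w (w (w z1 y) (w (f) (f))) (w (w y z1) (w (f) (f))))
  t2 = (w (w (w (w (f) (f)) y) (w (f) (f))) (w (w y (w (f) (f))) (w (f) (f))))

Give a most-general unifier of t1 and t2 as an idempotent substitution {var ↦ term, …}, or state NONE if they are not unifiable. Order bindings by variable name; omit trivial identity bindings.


{z1 ↦ (w (f) (f))}


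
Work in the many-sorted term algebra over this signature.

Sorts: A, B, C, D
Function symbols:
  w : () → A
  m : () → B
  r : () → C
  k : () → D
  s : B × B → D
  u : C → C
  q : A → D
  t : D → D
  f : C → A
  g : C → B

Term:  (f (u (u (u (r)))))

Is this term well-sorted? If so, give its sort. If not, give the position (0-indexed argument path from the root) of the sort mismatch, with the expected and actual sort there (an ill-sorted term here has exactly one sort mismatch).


well-sorted; sort = A

        (r) : C
      (u (r)) : C
    (u (u (r))) : C
  (u (u (u (r)))) : C
(f (u (u (u (r))))) : A


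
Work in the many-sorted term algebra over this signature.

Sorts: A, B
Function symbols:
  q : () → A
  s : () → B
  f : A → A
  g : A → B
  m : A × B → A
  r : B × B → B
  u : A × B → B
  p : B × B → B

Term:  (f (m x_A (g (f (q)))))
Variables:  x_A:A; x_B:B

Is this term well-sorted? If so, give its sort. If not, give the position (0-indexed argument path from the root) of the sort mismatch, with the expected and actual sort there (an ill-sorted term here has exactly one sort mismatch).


well-sorted; sort = A

    x_A : A
        (q) : A
      (f (q)) : A
    (g (f (q))) : B
  (m x_A (g (f (q)))) : A
(f (m x_A (g (f (q))))) : A


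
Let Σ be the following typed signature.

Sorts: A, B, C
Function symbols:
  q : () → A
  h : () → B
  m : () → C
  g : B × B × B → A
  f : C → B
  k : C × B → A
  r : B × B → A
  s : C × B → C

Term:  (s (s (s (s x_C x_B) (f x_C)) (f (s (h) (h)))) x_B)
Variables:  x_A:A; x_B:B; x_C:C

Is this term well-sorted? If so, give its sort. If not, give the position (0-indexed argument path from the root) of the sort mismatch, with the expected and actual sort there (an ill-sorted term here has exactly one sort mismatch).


        x_C : C
        x_B : B
      (s x_C x_B) : C
        x_C : C
      (f x_C) : B
    (s (s x_C x_B) (f x_C)) : C
        (h) : B
        (h) : B
      (s (h) (h)) : ✗ arg 0 at [0, 1, 0, 0] has sort B, expected C
  x_B : B

ill-sorted at position [0, 1, 0, 0]: expected C, got B


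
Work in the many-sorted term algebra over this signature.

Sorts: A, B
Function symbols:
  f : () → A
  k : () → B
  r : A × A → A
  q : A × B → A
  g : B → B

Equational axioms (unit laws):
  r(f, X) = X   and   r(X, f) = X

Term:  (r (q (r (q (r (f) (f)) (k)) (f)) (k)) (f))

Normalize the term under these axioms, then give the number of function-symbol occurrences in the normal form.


1. (r (q (r (q (r (f) (f)) (k)) (f)) (k)) (f))  →  (q (r (q (r (f) (f)) (k)) (f)) (k))
2. (q (r (q (r (f) (f)) (k)) (f)) (k))  →  (q (q (r (f) (f)) (k)) (k))
3. (q (q (r (f) (f)) (k)) (k))  →  (q (q (f) (k)) (k))
normal form: (q (q (f) (k)) (k))

size = 5


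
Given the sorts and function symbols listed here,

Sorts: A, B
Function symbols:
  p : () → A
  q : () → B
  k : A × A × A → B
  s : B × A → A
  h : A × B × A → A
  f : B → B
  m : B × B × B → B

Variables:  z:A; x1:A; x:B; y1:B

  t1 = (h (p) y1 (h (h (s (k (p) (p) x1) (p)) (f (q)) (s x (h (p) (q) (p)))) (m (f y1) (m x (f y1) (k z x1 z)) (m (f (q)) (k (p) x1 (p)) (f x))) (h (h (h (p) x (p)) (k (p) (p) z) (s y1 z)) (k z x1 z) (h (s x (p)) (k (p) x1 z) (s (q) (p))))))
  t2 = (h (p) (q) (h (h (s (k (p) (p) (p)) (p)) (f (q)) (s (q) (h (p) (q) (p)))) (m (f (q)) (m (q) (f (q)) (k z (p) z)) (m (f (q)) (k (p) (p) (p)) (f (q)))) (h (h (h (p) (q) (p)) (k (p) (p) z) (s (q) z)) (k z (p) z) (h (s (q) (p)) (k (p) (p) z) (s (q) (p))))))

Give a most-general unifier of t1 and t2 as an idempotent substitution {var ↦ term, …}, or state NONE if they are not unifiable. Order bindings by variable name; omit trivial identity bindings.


{x ↦ (q), x1 ↦ (p), y1 ↦ (q)}


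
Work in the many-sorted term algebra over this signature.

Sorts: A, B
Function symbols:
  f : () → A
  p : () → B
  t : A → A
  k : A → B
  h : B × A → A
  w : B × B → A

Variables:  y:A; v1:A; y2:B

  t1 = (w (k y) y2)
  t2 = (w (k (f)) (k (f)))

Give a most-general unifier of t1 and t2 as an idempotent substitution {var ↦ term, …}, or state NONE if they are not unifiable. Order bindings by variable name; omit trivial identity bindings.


{y ↦ (f), y2 ↦ (k (f))}


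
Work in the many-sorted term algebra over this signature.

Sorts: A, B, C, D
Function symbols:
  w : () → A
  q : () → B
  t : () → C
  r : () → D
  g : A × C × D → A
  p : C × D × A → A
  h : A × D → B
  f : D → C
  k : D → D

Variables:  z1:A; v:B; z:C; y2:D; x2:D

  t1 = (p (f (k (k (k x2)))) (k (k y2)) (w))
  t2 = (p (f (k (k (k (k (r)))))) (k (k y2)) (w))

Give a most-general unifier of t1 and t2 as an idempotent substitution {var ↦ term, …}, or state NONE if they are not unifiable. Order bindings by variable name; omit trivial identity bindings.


{x2 ↦ (k (r))}


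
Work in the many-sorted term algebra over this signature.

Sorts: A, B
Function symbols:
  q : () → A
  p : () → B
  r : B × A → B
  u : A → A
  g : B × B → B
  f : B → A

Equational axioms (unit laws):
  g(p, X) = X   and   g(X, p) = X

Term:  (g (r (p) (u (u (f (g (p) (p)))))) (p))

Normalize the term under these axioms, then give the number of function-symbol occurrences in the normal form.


size = 6

1. (g (r (p) (u (u (f (g (p) (p)))))) (p))  →  (r (p) (u (u (f (g (p) (p))))))
2. (r (p) (u (u (f (g (p) (p))))))  →  (r (p) (u (u (f (p)))))
normal form: (r (p) (u (u (f (p)))))


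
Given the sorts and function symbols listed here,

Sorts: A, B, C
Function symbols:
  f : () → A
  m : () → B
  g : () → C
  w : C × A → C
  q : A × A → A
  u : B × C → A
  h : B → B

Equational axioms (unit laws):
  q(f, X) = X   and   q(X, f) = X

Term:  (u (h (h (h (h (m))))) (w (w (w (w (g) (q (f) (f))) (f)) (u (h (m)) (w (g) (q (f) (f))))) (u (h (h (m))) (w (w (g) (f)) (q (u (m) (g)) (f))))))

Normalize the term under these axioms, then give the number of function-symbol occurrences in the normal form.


1. (u (h (h (h (h (m))))) (w (w (w (w (g) (q (f) (f))) (f)) (u (h (m)) (w (g) (q (f) (f))))) (u (h (h (m))) (w (w (g) (f)) (q (u (m) (g)) (f))))))  →  (u (h (h (h (h (m))))) (w (w (w (w (g) (f)) (f)) (u (h (m)) (w (g) (q (f) (f))))) (u (h (h (m))) (w (w (g) (f)) (q (u (m) (g)) (f))))))
2. (u (h (h (h (h (m))))) (w (w (w (w (g) (f)) (f)) (u (h (m)) (w (g) (q (f) (f))))) (u (h (h (m))) (w (w (g) (f)) (q (u (m) (g)) (f))))))  →  (u (h (h (h (h (m))))) (w (w (w (w (g) (f)) (f)) (u (h (m)) (w (g) (f)))) (u (h (h (m))) (w (w (g) (f)) (q (u (m) (g)) (f))))))
3. (u (h (h (h (h (m))))) (w (w (w (w (g) (f)) (f)) (u (h (m)) (w (g) (f)))) (u (h (h (m))) (w (w (g) (f)) (q (u (m) (g)) (f))))))  →  (u (h (h (h (h (m))))) (w (w (w (w (g) (f)) (f)) (u (h (m)) (w (g) (f)))) (u (h (h (m))) (w (w (g) (f)) (u (m) (g))))))
normal form: (u (h (h (h (h (m))))) (w (w (w (w (g) (f)) (f)) (u (h (m)) (w (g) (f)))) (u (h (h (m))) (w (w (g) (f)) (u (m) (g))))))

size = 30


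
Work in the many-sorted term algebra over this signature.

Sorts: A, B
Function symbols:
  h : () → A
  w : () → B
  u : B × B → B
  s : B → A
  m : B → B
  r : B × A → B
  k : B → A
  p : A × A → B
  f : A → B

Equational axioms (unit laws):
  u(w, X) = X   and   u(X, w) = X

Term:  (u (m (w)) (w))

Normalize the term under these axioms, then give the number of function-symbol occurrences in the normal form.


1. (u (m (w)) (w))  →  (m (w))
normal form: (m (w))

size = 2


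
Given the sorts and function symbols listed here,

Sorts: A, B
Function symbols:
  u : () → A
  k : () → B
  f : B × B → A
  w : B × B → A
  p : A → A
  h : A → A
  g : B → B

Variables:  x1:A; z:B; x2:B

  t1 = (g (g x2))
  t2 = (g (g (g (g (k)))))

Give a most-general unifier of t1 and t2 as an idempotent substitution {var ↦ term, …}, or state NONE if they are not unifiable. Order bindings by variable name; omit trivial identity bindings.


{x2 ↦ (g (g (k)))}


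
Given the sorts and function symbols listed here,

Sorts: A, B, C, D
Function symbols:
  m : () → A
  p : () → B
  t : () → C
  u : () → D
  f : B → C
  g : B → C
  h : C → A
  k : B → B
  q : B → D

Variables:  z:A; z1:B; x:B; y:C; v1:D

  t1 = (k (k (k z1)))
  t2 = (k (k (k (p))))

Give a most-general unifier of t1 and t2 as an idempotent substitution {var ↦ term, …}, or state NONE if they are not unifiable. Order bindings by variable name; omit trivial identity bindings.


{z1 ↦ (p)}


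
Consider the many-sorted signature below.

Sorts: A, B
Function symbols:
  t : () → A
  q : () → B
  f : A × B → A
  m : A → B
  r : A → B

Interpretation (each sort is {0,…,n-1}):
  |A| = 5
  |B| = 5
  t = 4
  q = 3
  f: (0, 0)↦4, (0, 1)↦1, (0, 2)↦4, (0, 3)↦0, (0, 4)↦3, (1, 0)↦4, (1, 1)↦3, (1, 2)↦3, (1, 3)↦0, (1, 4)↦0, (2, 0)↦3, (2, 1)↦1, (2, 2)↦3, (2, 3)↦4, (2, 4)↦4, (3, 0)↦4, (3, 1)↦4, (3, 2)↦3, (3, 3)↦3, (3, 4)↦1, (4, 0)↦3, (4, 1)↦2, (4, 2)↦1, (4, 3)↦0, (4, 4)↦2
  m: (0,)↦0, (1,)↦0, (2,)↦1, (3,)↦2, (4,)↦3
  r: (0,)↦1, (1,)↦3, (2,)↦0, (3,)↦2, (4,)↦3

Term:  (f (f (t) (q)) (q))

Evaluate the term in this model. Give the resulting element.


value = 0

  t = 4
  q = 3
  (f (t) (q)) = f(4, 3) = 0
  q = 3
  (f (f (t) (q)) (q)) = f(0, 3) = 0
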